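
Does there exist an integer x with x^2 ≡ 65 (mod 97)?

(65/97)
  = (97/65)    [QR: 65 ≡ 1 mod 4, sign kept]
  = (32/65)    [97 ≡ 32 mod 65]
  = (1/65)    [65 ≡ 1 mod 8 ⇒ (2/65)^5 = +1]
  = 1    [(1/65) = 1]
(65/97) = 1, and 97 is prime, so 65 is a quadratic residue mod 97.

yes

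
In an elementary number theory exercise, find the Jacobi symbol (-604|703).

1

Pull out -1: (-604|703) = (-1|703)·(604|703). Since 703 ≡ 3 (mod 4), (-1|703) = -1. Now have -(604|703).
Factor out 2: 604 = 2^2·151. Since 703 ≡ 7 (mod 8), (2|703) = +1, and (2|703)^2 = +1. Now have -(151|703).
Both 151 ≡ 3 and 703 ≡ 3 (mod 4), so reciprocity gives (151|703) = -(703|151). Reduce: 703 ≡ 99 (mod 151). Now have (99|151).
Both 99 ≡ 3 and 151 ≡ 3 (mod 4), so reciprocity gives (99|151) = -(151|99). Reduce: 151 ≡ 52 (mod 99). Now have -(52|99).
Factor out 2: 52 = 2^2·13. Since 99 ≡ 3 (mod 8), (2|99) = -1, and (2|99)^2 = +1. Now have -(13|99).
13 ≡ 1 (mod 4), so quadratic reciprocity gives (13|99) = (99|13). Reduce: 99 ≡ 8 (mod 13). Now have -(8|13).
Factor out 2: 8 = 2^3. Since 13 ≡ 5 (mod 8), (2|13) = -1, and (2|13)^3 = -1. Now have (1|13).
(1|13) = 1. Collecting the sign factors: 1.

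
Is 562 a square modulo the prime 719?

yes

(562/719)
  = (281/719)    [719 ≡ 7 mod 8 ⇒ (2/719) = +1]
  = (719/281)    [QR: 281 ≡ 1 mod 4, sign kept]
  = (157/281)    [719 ≡ 157 mod 281]
  = (281/157)    [QR: 157 ≡ 1 mod 4, sign kept]
  = (124/157)    [281 ≡ 124 mod 157]
  = (31/157)    [157 ≡ 5 mod 8 ⇒ (2/157)^2 = +1]
  = (157/31)    [QR: 157 ≡ 1 mod 4, sign kept]
  = (2/31)    [157 ≡ 2 mod 31]
  = (1/31)    [31 ≡ 7 mod 8 ⇒ (2/31) = +1]
  = 1    [(1/31) = 1]
The Legendre symbol is 1, so x^2 ≡ 562 (mod 719) has solution.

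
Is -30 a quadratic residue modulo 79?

yes

Reduce the numerator: -30 ≡ 49 (mod 79), so (-30/79) = (49/79).
49 ≡ 1 (mod 4), so quadratic reciprocity gives (49/79) = (79/49). Reduce: 79 ≡ 30 (mod 49). Now have (30/49).
Factor out 2: 30 = 2·15. Since 49 ≡ 1 (mod 8), (2/49) = +1. Now have (15/49).
49 ≡ 1 (mod 4), so quadratic reciprocity gives (15/49) = (49/15). Reduce: 49 ≡ 4 (mod 15). Now have (4/15).
Factor out 2: 4 = 2^2. Since 15 ≡ 7 (mod 8), (2/15) = +1, and (2/15)^2 = +1. Now have (1/15).
(1/15) = 1. Collecting the sign factors: 1.
(-30/79) = 1, and 79 is prime, so -30 is a quadratic residue mod 79.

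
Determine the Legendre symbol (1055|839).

1

Reduce the numerator: 1055 ≡ 216 (mod 839), so (1055|839) = (216|839).
Factor out 2: 216 = 2^3·27. Since 839 ≡ 7 (mod 8), (2|839) = +1, and (2|839)^3 = +1. Now have (27|839).
Both 27 ≡ 3 and 839 ≡ 3 (mod 4), so reciprocity gives (27|839) = -(839|27). Reduce: 839 ≡ 2 (mod 27). Now have -(2|27).
Factor out 2: 2 = 2. Since 27 ≡ 3 (mod 8), (2|27) = -1. Now have (1|27).
(1|27) = 1. Collecting the sign factors: 1.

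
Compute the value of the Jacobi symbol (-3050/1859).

-1

Pull out -1: (-3050/1859) = (-1/1859)·(3050/1859). Since 1859 ≡ 3 (mod 4), (-1/1859) = -1. Now have -(3050/1859).
Reduce the numerator: 3050 ≡ 1191 (mod 1859), so (3050/1859) = (1191/1859).
Both 1191 ≡ 3 and 1859 ≡ 3 (mod 4), so reciprocity gives (1191/1859) = -(1859/1191). Reduce: 1859 ≡ 668 (mod 1191). Now have (668/1191).
Factor out 2: 668 = 2^2·167. Since 1191 ≡ 7 (mod 8), (2/1191) = +1, and (2/1191)^2 = +1. Now have (167/1191).
Both 167 ≡ 3 and 1191 ≡ 3 (mod 4), so reciprocity gives (167/1191) = -(1191/167). Reduce: 1191 ≡ 22 (mod 167). Now have -(22/167).
Factor out 2: 22 = 2·11. Since 167 ≡ 7 (mod 8), (2/167) = +1. Now have -(11/167).
Both 11 ≡ 3 and 167 ≡ 3 (mod 4), so reciprocity gives (11/167) = -(167/11). Reduce: 167 ≡ 2 (mod 11). Now have (2/11).
Factor out 2: 2 = 2. Since 11 ≡ 3 (mod 8), (2/11) = -1. Now have -(1/11).
(1/11) = 1. Collecting the sign factors: -1.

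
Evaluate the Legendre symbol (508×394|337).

1

By multiplicativity, (508·394|337) = (508|337)·(394|337).
First factor (508|337):
Reduce the numerator: 508 ≡ 171 (mod 337), so (508|337) = (171|337).
337 ≡ 1 (mod 4), so quadratic reciprocity gives (171|337) = (337|171). Reduce: 337 ≡ 166 (mod 171). Now have (166|171).
Factor out 2: 166 = 2·83. Since 171 ≡ 3 (mod 8), (2|171) = -1. Now have -(83|171).
Both 83 ≡ 3 and 171 ≡ 3 (mod 4), so reciprocity gives (83|171) = -(171|83). Reduce: 171 ≡ 5 (mod 83). Now have (5|83).
5 ≡ 1 (mod 4), so quadratic reciprocity gives (5|83) = (83|5). Reduce: 83 ≡ 3 (mod 5). Now have (3|5).
5 ≡ 1 (mod 4), so quadratic reciprocity gives (3|5) = (5|3). Reduce: 5 ≡ 2 (mod 3). Now have (2|3).
Factor out 2: 2 = 2. Since 3 ≡ 3 (mod 8), (2|3) = -1. Now have -(1|3).
(1|3) = 1. Collecting the sign factors: -1.
Second factor (394|337):
Reduce the numerator: 394 ≡ 57 (mod 337), so (394|337) = (57|337).
57 ≡ 1 (mod 4), so quadratic reciprocity gives (57|337) = (337|57). Reduce: 337 ≡ 52 (mod 57). Now have (52|57).
Factor out 2: 52 = 2^2·13. Since 57 ≡ 1 (mod 8), (2|57) = +1, and (2|57)^2 = +1. Now have (13|57).
13 ≡ 1 (mod 4), so quadratic reciprocity gives (13|57) = (57|13). Reduce: 57 ≡ 5 (mod 13). Now have (5|13).
5 ≡ 1 (mod 4), so quadratic reciprocity gives (5|13) = (13|5). Reduce: 13 ≡ 3 (mod 5). Now have (3|5).
5 ≡ 1 (mod 4), so quadratic reciprocity gives (3|5) = (5|3). Reduce: 5 ≡ 2 (mod 3). Now have (2|3).
Factor out 2: 2 = 2. Since 3 ≡ 3 (mod 8), (2|3) = -1. Now have -(1|3).
(1|3) = 1. Collecting the sign factors: -1.
Product: (-1)·(-1) = 1.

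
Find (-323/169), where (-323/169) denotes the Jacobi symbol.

(-323/169)
  = (15/169)    [-323 ≡ 15 mod 169]
  = (169/15)    [QR: 169 ≡ 1 mod 4, sign kept]
  = (4/15)    [169 ≡ 4 mod 15]
  = (1/15)    [15 ≡ 7 mod 8 ⇒ (2/15)^2 = +1]
  = 1    [(1/15) = 1]

1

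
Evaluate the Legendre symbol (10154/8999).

1

Reduce the numerator: 10154 ≡ 1155 (mod 8999), so (10154/8999) = (1155/8999).
Both 1155 ≡ 3 and 8999 ≡ 3 (mod 4), so reciprocity gives (1155/8999) = -(8999/1155). Reduce: 8999 ≡ 914 (mod 1155). Now have -(914/1155).
Factor out 2: 914 = 2·457. Since 1155 ≡ 3 (mod 8), (2/1155) = -1. Now have (457/1155).
457 ≡ 1 (mod 4), so quadratic reciprocity gives (457/1155) = (1155/457). Reduce: 1155 ≡ 241 (mod 457). Now have (241/457).
241 ≡ 1 (mod 4), so quadratic reciprocity gives (241/457) = (457/241). Reduce: 457 ≡ 216 (mod 241). Now have (216/241).
Factor out 2: 216 = 2^3·27. Since 241 ≡ 1 (mod 8), (2/241) = +1, and (2/241)^3 = +1. Now have (27/241).
241 ≡ 1 (mod 4), so quadratic reciprocity gives (27/241) = (241/27). Reduce: 241 ≡ 25 (mod 27). Now have (25/27).
25 ≡ 1 (mod 4), so quadratic reciprocity gives (25/27) = (27/25). Reduce: 27 ≡ 2 (mod 25). Now have (2/25).
Factor out 2: 2 = 2. Since 25 ≡ 1 (mod 8), (2/25) = +1. Now have (1/25).
(1/25) = 1. Collecting the sign factors: 1.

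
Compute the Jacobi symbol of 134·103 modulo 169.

By multiplicativity, (134·103/169) = (134/169)·(103/169).
First factor (134/169):
Factor out 2: 134 = 2·67. Since 169 ≡ 1 (mod 8), (2/169) = +1. Now have (67/169).
169 ≡ 1 (mod 4), so quadratic reciprocity gives (67/169) = (169/67). Reduce: 169 ≡ 35 (mod 67). Now have (35/67).
Both 35 ≡ 3 and 67 ≡ 3 (mod 4), so reciprocity gives (35/67) = -(67/35). Reduce: 67 ≡ 32 (mod 35). Now have -(32/35).
Factor out 2: 32 = 2^5. Since 35 ≡ 3 (mod 8), (2/35) = -1, and (2/35)^5 = -1. Now have (1/35).
(1/35) = 1. Collecting the sign factors: 1.
Second factor (103/169):
169 ≡ 1 (mod 4), so quadratic reciprocity gives (103/169) = (169/103). Reduce: 169 ≡ 66 (mod 103). Now have (66/103).
Factor out 2: 66 = 2·33. Since 103 ≡ 7 (mod 8), (2/103) = +1. Now have (33/103).
33 ≡ 1 (mod 4), so quadratic reciprocity gives (33/103) = (103/33). Reduce: 103 ≡ 4 (mod 33). Now have (4/33).
Factor out 2: 4 = 2^2. Since 33 ≡ 1 (mod 8), (2/33) = +1, and (2/33)^2 = +1. Now have (1/33).
(1/33) = 1. Collecting the sign factors: 1.
Product: (1)·(1) = 1.

1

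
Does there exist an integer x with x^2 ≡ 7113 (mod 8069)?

7113 ≡ 1 (mod 4), so quadratic reciprocity gives (7113/8069) = (8069/7113). Reduce: 8069 ≡ 956 (mod 7113). Now have (956/7113).
Factor out 2: 956 = 2^2·239. Since 7113 ≡ 1 (mod 8), (2/7113) = +1, and (2/7113)^2 = +1. Now have (239/7113).
7113 ≡ 1 (mod 4), so quadratic reciprocity gives (239/7113) = (7113/239). Reduce: 7113 ≡ 182 (mod 239). Now have (182/239).
Factor out 2: 182 = 2·91. Since 239 ≡ 7 (mod 8), (2/239) = +1. Now have (91/239).
Both 91 ≡ 3 and 239 ≡ 3 (mod 4), so reciprocity gives (91/239) = -(239/91). Reduce: 239 ≡ 57 (mod 91). Now have -(57/91).
57 ≡ 1 (mod 4), so quadratic reciprocity gives (57/91) = (91/57). Reduce: 91 ≡ 34 (mod 57). Now have -(34/57).
Factor out 2: 34 = 2·17. Since 57 ≡ 1 (mod 8), (2/57) = +1. Now have -(17/57).
17 ≡ 1 (mod 4), so quadratic reciprocity gives (17/57) = (57/17). Reduce: 57 ≡ 6 (mod 17). Now have -(6/17).
Factor out 2: 6 = 2·3. Since 17 ≡ 1 (mod 8), (2/17) = +1. Now have -(3/17).
17 ≡ 1 (mod 4), so quadratic reciprocity gives (3/17) = (17/3). Reduce: 17 ≡ 2 (mod 3). Now have -(2/3).
Factor out 2: 2 = 2. Since 3 ≡ 3 (mod 8), (2/3) = -1. Now have (1/3).
(1/3) = 1. Collecting the sign factors: 1.
(7113/8069) = 1, and 8069 is prime, so 7113 is a quadratic residue mod 8069.

yes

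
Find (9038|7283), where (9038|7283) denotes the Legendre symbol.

-1

Reduce the numerator: 9038 ≡ 1755 (mod 7283), so (9038|7283) = (1755|7283).
Both 1755 ≡ 3 and 7283 ≡ 3 (mod 4), so reciprocity gives (1755|7283) = -(7283|1755). Reduce: 7283 ≡ 263 (mod 1755). Now have -(263|1755).
Both 263 ≡ 3 and 1755 ≡ 3 (mod 4), so reciprocity gives (263|1755) = -(1755|263). Reduce: 1755 ≡ 177 (mod 263). Now have (177|263).
177 ≡ 1 (mod 4), so quadratic reciprocity gives (177|263) = (263|177). Reduce: 263 ≡ 86 (mod 177). Now have (86|177).
Factor out 2: 86 = 2·43. Since 177 ≡ 1 (mod 8), (2|177) = +1. Now have (43|177).
177 ≡ 1 (mod 4), so quadratic reciprocity gives (43|177) = (177|43). Reduce: 177 ≡ 5 (mod 43). Now have (5|43).
5 ≡ 1 (mod 4), so quadratic reciprocity gives (5|43) = (43|5). Reduce: 43 ≡ 3 (mod 5). Now have (3|5).
5 ≡ 1 (mod 4), so quadratic reciprocity gives (3|5) = (5|3). Reduce: 5 ≡ 2 (mod 3). Now have (2|3).
Factor out 2: 2 = 2. Since 3 ≡ 3 (mod 8), (2|3) = -1. Now have -(1|3).
(1|3) = 1. Collecting the sign factors: -1.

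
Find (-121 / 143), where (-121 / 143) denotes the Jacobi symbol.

(-121 / 143)
  = -(121 / 143)    [143 ≡ 3 mod 4 ⇒ (-1 / 143) = -1]
  = -(143 / 121)    [QR: 121 ≡ 1 mod 4, sign kept]
  = -(22 / 121)    [143 ≡ 22 mod 121]
  = -(11 / 121)    [121 ≡ 1 mod 8 ⇒ (2 / 121) = +1]
  = -(121 / 11)    [QR: 121 ≡ 1 mod 4, sign kept]
  = -(0 / 11)    [121 ≡ 0 mod 11]
  = 0    [numerator 0, gcd > 1]

0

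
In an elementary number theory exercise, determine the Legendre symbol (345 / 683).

(345 / 683)
  = (683 / 345)    [QR: 345 ≡ 1 mod 4, sign kept]
  = (338 / 345)    [683 ≡ 338 mod 345]
  = (169 / 345)    [345 ≡ 1 mod 8 ⇒ (2 / 345) = +1]
  = (345 / 169)    [QR: 169 ≡ 1 mod 4, sign kept]
  = (7 / 169)    [345 ≡ 7 mod 169]
  = (169 / 7)    [QR: 169 ≡ 1 mod 4, sign kept]
  = (1 / 7)    [169 ≡ 1 mod 7]
  = 1    [(1 / 7) = 1]

1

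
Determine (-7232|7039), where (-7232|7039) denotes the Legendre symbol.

1

Reduce the numerator: -7232 ≡ 6846 (mod 7039), so (-7232|7039) = (6846|7039).
Factor out 2: 6846 = 2·3423. Since 7039 ≡ 7 (mod 8), (2|7039) = +1. Now have (3423|7039).
Both 3423 ≡ 3 and 7039 ≡ 3 (mod 4), so reciprocity gives (3423|7039) = -(7039|3423). Reduce: 7039 ≡ 193 (mod 3423). Now have -(193|3423).
193 ≡ 1 (mod 4), so quadratic reciprocity gives (193|3423) = (3423|193). Reduce: 3423 ≡ 142 (mod 193). Now have -(142|193).
Factor out 2: 142 = 2·71. Since 193 ≡ 1 (mod 8), (2|193) = +1. Now have -(71|193).
193 ≡ 1 (mod 4), so quadratic reciprocity gives (71|193) = (193|71). Reduce: 193 ≡ 51 (mod 71). Now have -(51|71).
Both 51 ≡ 3 and 71 ≡ 3 (mod 4), so reciprocity gives (51|71) = -(71|51). Reduce: 71 ≡ 20 (mod 51). Now have (20|51).
Factor out 2: 20 = 2^2·5. Since 51 ≡ 3 (mod 8), (2|51) = -1, and (2|51)^2 = +1. Now have (5|51).
5 ≡ 1 (mod 4), so quadratic reciprocity gives (5|51) = (51|5). Reduce: 51 ≡ 1 (mod 5). Now have (1|5).
(1|5) = 1. Collecting the sign factors: 1.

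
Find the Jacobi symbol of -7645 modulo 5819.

(-7645/5819)
  = (3993/5819)    [-7645 ≡ 3993 mod 5819]
  = (5819/3993)    [QR: 3993 ≡ 1 mod 4, sign kept]
  = (1826/3993)    [5819 ≡ 1826 mod 3993]
  = (913/3993)    [3993 ≡ 1 mod 8 ⇒ (2/3993) = +1]
  = (3993/913)    [QR: 913 ≡ 1 mod 4, sign kept]
  = (341/913)    [3993 ≡ 341 mod 913]
  = (913/341)    [QR: 341 ≡ 1 mod 4, sign kept]
  = (231/341)    [913 ≡ 231 mod 341]
  = (341/231)    [QR: 341 ≡ 1 mod 4, sign kept]
  = (110/231)    [341 ≡ 110 mod 231]
  = (55/231)    [231 ≡ 7 mod 8 ⇒ (2/231) = +1]
  = -(231/55)    [QR: both ≡ 3 mod 4, sign flips]
  = -(11/55)    [231 ≡ 11 mod 55]
  = (55/11)    [QR: both ≡ 3 mod 4, sign flips]
  = (0/11)    [55 ≡ 0 mod 11]
  = 0    [numerator 0, gcd > 1]

0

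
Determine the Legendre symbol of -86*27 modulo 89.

By multiplicativity, (-86·27 / 89) = (-86 / 89)·(27 / 89).
First factor (-86 / 89):
(-86 / 89)
  = (3 / 89)    [-86 ≡ 3 mod 89]
  = (89 / 3)    [QR: 89 ≡ 1 mod 4, sign kept]
  = (2 / 3)    [89 ≡ 2 mod 3]
  = -(1 / 3)    [3 ≡ 3 mod 8 ⇒ (2 / 3) = -1]
  = -1    [(1 / 3) = 1]
Second factor (27 / 89):
(27 / 89)
  = (89 / 27)    [QR: 89 ≡ 1 mod 4, sign kept]
  = (8 / 27)    [89 ≡ 8 mod 27]
  = -(1 / 27)    [27 ≡ 3 mod 8 ⇒ (2 / 27)^3 = -1]
  = -1    [(1 / 27) = 1]
Product: (-1)·(-1) = 1.

1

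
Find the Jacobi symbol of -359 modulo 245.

(-359|245)
  = (359|245)    [245 ≡ 1 mod 4 ⇒ (-1|245) = +1]
  = (114|245)    [359 ≡ 114 mod 245]
  = -(57|245)    [245 ≡ 5 mod 8 ⇒ (2|245) = -1]
  = -(245|57)    [QR: 57 ≡ 1 mod 4, sign kept]
  = -(17|57)    [245 ≡ 17 mod 57]
  = -(57|17)    [QR: 17 ≡ 1 mod 4, sign kept]
  = -(6|17)    [57 ≡ 6 mod 17]
  = -(3|17)    [17 ≡ 1 mod 8 ⇒ (2|17) = +1]
  = -(17|3)    [QR: 17 ≡ 1 mod 4, sign kept]
  = -(2|3)    [17 ≡ 2 mod 3]
  = (1|3)    [3 ≡ 3 mod 8 ⇒ (2|3) = -1]
  = 1    [(1|3) = 1]

1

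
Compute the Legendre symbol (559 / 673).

673 ≡ 1 (mod 4), so quadratic reciprocity gives (559 / 673) = (673 / 559). Reduce: 673 ≡ 114 (mod 559). Now have (114 / 559).
Factor out 2: 114 = 2·57. Since 559 ≡ 7 (mod 8), (2 / 559) = +1. Now have (57 / 559).
57 ≡ 1 (mod 4), so quadratic reciprocity gives (57 / 559) = (559 / 57). Reduce: 559 ≡ 46 (mod 57). Now have (46 / 57).
Factor out 2: 46 = 2·23. Since 57 ≡ 1 (mod 8), (2 / 57) = +1. Now have (23 / 57).
57 ≡ 1 (mod 4), so quadratic reciprocity gives (23 / 57) = (57 / 23). Reduce: 57 ≡ 11 (mod 23). Now have (11 / 23).
Both 11 ≡ 3 and 23 ≡ 3 (mod 4), so reciprocity gives (11 / 23) = -(23 / 11). Reduce: 23 ≡ 1 (mod 11). Now have -(1 / 11).
(1 / 11) = 1. Collecting the sign factors: -1.

-1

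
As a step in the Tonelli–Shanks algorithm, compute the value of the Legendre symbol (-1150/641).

Reduce the numerator: -1150 ≡ 132 (mod 641), so (-1150/641) = (132/641).
Factor out 2: 132 = 2^2·33. Since 641 ≡ 1 (mod 8), (2/641) = +1, and (2/641)^2 = +1. Now have (33/641).
33 ≡ 1 (mod 4), so quadratic reciprocity gives (33/641) = (641/33). Reduce: 641 ≡ 14 (mod 33). Now have (14/33).
Factor out 2: 14 = 2·7. Since 33 ≡ 1 (mod 8), (2/33) = +1. Now have (7/33).
33 ≡ 1 (mod 4), so quadratic reciprocity gives (7/33) = (33/7). Reduce: 33 ≡ 5 (mod 7). Now have (5/7).
5 ≡ 1 (mod 4), so quadratic reciprocity gives (5/7) = (7/5). Reduce: 7 ≡ 2 (mod 5). Now have (2/5).
Factor out 2: 2 = 2. Since 5 ≡ 5 (mod 8), (2/5) = -1. Now have -(1/5).
(1/5) = 1. Collecting the sign factors: -1.

-1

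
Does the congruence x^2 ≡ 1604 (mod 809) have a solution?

yes

(1604|809)
  = (795|809)    [1604 ≡ 795 mod 809]
  = (809|795)    [QR: 809 ≡ 1 mod 4, sign kept]
  = (14|795)    [809 ≡ 14 mod 795]
  = -(7|795)    [795 ≡ 3 mod 8 ⇒ (2|795) = -1]
  = (795|7)    [QR: both ≡ 3 mod 4, sign flips]
  = (4|7)    [795 ≡ 4 mod 7]
  = (1|7)    [7 ≡ 7 mod 8 ⇒ (2|7)^2 = +1]
  = 1    [(1|7) = 1]
(1604|809) = 1, and 809 is prime, so 1604 is a quadratic residue mod 809.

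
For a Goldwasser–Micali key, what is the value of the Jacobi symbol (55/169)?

1

169 ≡ 1 (mod 4), so quadratic reciprocity gives (55/169) = (169/55). Reduce: 169 ≡ 4 (mod 55). Now have (4/55).
Factor out 2: 4 = 2^2. Since 55 ≡ 7 (mod 8), (2/55) = +1, and (2/55)^2 = +1. Now have (1/55).
(1/55) = 1. Collecting the sign factors: 1.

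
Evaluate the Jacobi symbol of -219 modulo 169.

(-219/169)
  = (119/169)    [-219 ≡ 119 mod 169]
  = (169/119)    [QR: 169 ≡ 1 mod 4, sign kept]
  = (50/119)    [169 ≡ 50 mod 119]
  = (25/119)    [119 ≡ 7 mod 8 ⇒ (2/119) = +1]
  = (119/25)    [QR: 25 ≡ 1 mod 4, sign kept]
  = (19/25)    [119 ≡ 19 mod 25]
  = (25/19)    [QR: 25 ≡ 1 mod 4, sign kept]
  = (6/19)    [25 ≡ 6 mod 19]
  = -(3/19)    [19 ≡ 3 mod 8 ⇒ (2/19) = -1]
  = (19/3)    [QR: both ≡ 3 mod 4, sign flips]
  = (1/3)    [19 ≡ 1 mod 3]
  = 1    [(1/3) = 1]

1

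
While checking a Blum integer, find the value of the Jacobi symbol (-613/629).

(-613/629)
  = (16/629)    [-613 ≡ 16 mod 629]
  = (1/629)    [629 ≡ 5 mod 8 ⇒ (2/629)^4 = +1]
  = 1    [(1/629) = 1]

1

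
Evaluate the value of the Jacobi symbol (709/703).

(709/703)
  = (6/703)    [709 ≡ 6 mod 703]
  = (3/703)    [703 ≡ 7 mod 8 ⇒ (2/703) = +1]
  = -(703/3)    [QR: both ≡ 3 mod 4, sign flips]
  = -(1/3)    [703 ≡ 1 mod 3]
  = -1    [(1/3) = 1]

-1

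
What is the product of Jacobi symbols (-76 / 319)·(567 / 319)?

1

By multiplicativity, (-76·567 / 319) = (-76 / 319)·(567 / 319).
First factor (-76 / 319):
Pull out -1: (-76 / 319) = (-1 / 319)·(76 / 319). Since 319 ≡ 3 (mod 4), (-1 / 319) = -1. Now have -(76 / 319).
Factor out 2: 76 = 2^2·19. Since 319 ≡ 7 (mod 8), (2 / 319) = +1, and (2 / 319)^2 = +1. Now have -(19 / 319).
Both 19 ≡ 3 and 319 ≡ 3 (mod 4), so reciprocity gives (19 / 319) = -(319 / 19). Reduce: 319 ≡ 15 (mod 19). Now have (15 / 19).
Both 15 ≡ 3 and 19 ≡ 3 (mod 4), so reciprocity gives (15 / 19) = -(19 / 15). Reduce: 19 ≡ 4 (mod 15). Now have -(4 / 15).
Factor out 2: 4 = 2^2. Since 15 ≡ 7 (mod 8), (2 / 15) = +1, and (2 / 15)^2 = +1. Now have -(1 / 15).
(1 / 15) = 1. Collecting the sign factors: -1.
Second factor (567 / 319):
Reduce the numerator: 567 ≡ 248 (mod 319), so (567 / 319) = (248 / 319).
Factor out 2: 248 = 2^3·31. Since 319 ≡ 7 (mod 8), (2 / 319) = +1, and (2 / 319)^3 = +1. Now have (31 / 319).
Both 31 ≡ 3 and 319 ≡ 3 (mod 4), so reciprocity gives (31 / 319) = -(319 / 31). Reduce: 319 ≡ 9 (mod 31). Now have -(9 / 31).
9 ≡ 1 (mod 4), so quadratic reciprocity gives (9 / 31) = (31 / 9). Reduce: 31 ≡ 4 (mod 9). Now have -(4 / 9).
Factor out 2: 4 = 2^2. Since 9 ≡ 1 (mod 8), (2 / 9) = +1, and (2 / 9)^2 = +1. Now have -(1 / 9).
(1 / 9) = 1. Collecting the sign factors: -1.
Product: (-1)·(-1) = 1.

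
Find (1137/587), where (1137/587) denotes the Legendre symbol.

(1137/587)
  = (550/587)    [1137 ≡ 550 mod 587]
  = -(275/587)    [587 ≡ 3 mod 8 ⇒ (2/587) = -1]
  = (587/275)    [QR: both ≡ 3 mod 4, sign flips]
  = (37/275)    [587 ≡ 37 mod 275]
  = (275/37)    [QR: 37 ≡ 1 mod 4, sign kept]
  = (16/37)    [275 ≡ 16 mod 37]
  = (1/37)    [37 ≡ 5 mod 8 ⇒ (2/37)^4 = +1]
  = 1    [(1/37) = 1]

1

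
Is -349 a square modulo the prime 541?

Reduce the numerator: -349 ≡ 192 (mod 541), so (-349/541) = (192/541).
Factor out 2: 192 = 2^6·3. Since 541 ≡ 5 (mod 8), (2/541) = -1, and (2/541)^6 = +1. Now have (3/541).
541 ≡ 1 (mod 4), so quadratic reciprocity gives (3/541) = (541/3). Reduce: 541 ≡ 1 (mod 3). Now have (1/3).
(1/3) = 1. Collecting the sign factors: 1.
(-349/541) = 1, and 541 is prime, so -349 is a quadratic residue mod 541.

yes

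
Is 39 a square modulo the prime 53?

53 ≡ 1 (mod 4), so quadratic reciprocity gives (39/53) = (53/39). Reduce: 53 ≡ 14 (mod 39). Now have (14/39).
Factor out 2: 14 = 2·7. Since 39 ≡ 7 (mod 8), (2/39) = +1. Now have (7/39).
Both 7 ≡ 3 and 39 ≡ 3 (mod 4), so reciprocity gives (7/39) = -(39/7). Reduce: 39 ≡ 4 (mod 7). Now have -(4/7).
Factor out 2: 4 = 2^2. Since 7 ≡ 7 (mod 8), (2/7) = +1, and (2/7)^2 = +1. Now have -(1/7).
(1/7) = 1. Collecting the sign factors: -1.
The Legendre symbol is -1, so x^2 ≡ 39 (mod 53) has no solution.

no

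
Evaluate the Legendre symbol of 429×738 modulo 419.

By multiplicativity, (429·738/419) = (429/419)·(738/419).
First factor (429/419):
Reduce the numerator: 429 ≡ 10 (mod 419), so (429/419) = (10/419).
Factor out 2: 10 = 2·5. Since 419 ≡ 3 (mod 8), (2/419) = -1. Now have -(5/419).
5 ≡ 1 (mod 4), so quadratic reciprocity gives (5/419) = (419/5). Reduce: 419 ≡ 4 (mod 5). Now have -(4/5).
Factor out 2: 4 = 2^2. Since 5 ≡ 5 (mod 8), (2/5) = -1, and (2/5)^2 = +1. Now have -(1/5).
(1/5) = 1. Collecting the sign factors: -1.
Second factor (738/419):
Reduce the numerator: 738 ≡ 319 (mod 419), so (738/419) = (319/419).
Both 319 ≡ 3 and 419 ≡ 3 (mod 4), so reciprocity gives (319/419) = -(419/319). Reduce: 419 ≡ 100 (mod 319). Now have -(100/319).
Factor out 2: 100 = 2^2·25. Since 319 ≡ 7 (mod 8), (2/319) = +1, and (2/319)^2 = +1. Now have -(25/319).
25 ≡ 1 (mod 4), so quadratic reciprocity gives (25/319) = (319/25). Reduce: 319 ≡ 19 (mod 25). Now have -(19/25).
25 ≡ 1 (mod 4), so quadratic reciprocity gives (19/25) = (25/19). Reduce: 25 ≡ 6 (mod 19). Now have -(6/19).
Factor out 2: 6 = 2·3. Since 19 ≡ 3 (mod 8), (2/19) = -1. Now have (3/19).
Both 3 ≡ 3 and 19 ≡ 3 (mod 4), so reciprocity gives (3/19) = -(19/3). Reduce: 19 ≡ 1 (mod 3). Now have -(1/3).
(1/3) = 1. Collecting the sign factors: -1.
Product: (-1)·(-1) = 1.

1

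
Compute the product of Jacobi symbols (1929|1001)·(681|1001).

-1

By multiplicativity, (1929·681|1001) = (1929|1001)·(681|1001).
First factor (1929|1001):
Reduce the numerator: 1929 ≡ 928 (mod 1001), so (1929|1001) = (928|1001).
Factor out 2: 928 = 2^5·29. Since 1001 ≡ 1 (mod 8), (2|1001) = +1, and (2|1001)^5 = +1. Now have (29|1001).
29 ≡ 1 (mod 4), so quadratic reciprocity gives (29|1001) = (1001|29). Reduce: 1001 ≡ 15 (mod 29). Now have (15|29).
29 ≡ 1 (mod 4), so quadratic reciprocity gives (15|29) = (29|15). Reduce: 29 ≡ 14 (mod 15). Now have (14|15).
Factor out 2: 14 = 2·7. Since 15 ≡ 7 (mod 8), (2|15) = +1. Now have (7|15).
Both 7 ≡ 3 and 15 ≡ 3 (mod 4), so reciprocity gives (7|15) = -(15|7). Reduce: 15 ≡ 1 (mod 7). Now have -(1|7).
(1|7) = 1. Collecting the sign factors: -1.
Second factor (681|1001):
681 ≡ 1 (mod 4), so quadratic reciprocity gives (681|1001) = (1001|681). Reduce: 1001 ≡ 320 (mod 681). Now have (320|681).
Factor out 2: 320 = 2^6·5. Since 681 ≡ 1 (mod 8), (2|681) = +1, and (2|681)^6 = +1. Now have (5|681).
5 ≡ 1 (mod 4), so quadratic reciprocity gives (5|681) = (681|5). Reduce: 681 ≡ 1 (mod 5). Now have (1|5).
(1|5) = 1. Collecting the sign factors: 1.
Product: (-1)·(1) = -1.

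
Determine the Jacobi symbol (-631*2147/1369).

1

By multiplicativity, (-631·2147/1369) = (-631/1369)·(2147/1369).
First factor (-631/1369):
Reduce the numerator: -631 ≡ 738 (mod 1369), so (-631/1369) = (738/1369).
Factor out 2: 738 = 2·369. Since 1369 ≡ 1 (mod 8), (2/1369) = +1. Now have (369/1369).
369 ≡ 1 (mod 4), so quadratic reciprocity gives (369/1369) = (1369/369). Reduce: 1369 ≡ 262 (mod 369). Now have (262/369).
Factor out 2: 262 = 2·131. Since 369 ≡ 1 (mod 8), (2/369) = +1. Now have (131/369).
369 ≡ 1 (mod 4), so quadratic reciprocity gives (131/369) = (369/131). Reduce: 369 ≡ 107 (mod 131). Now have (107/131).
Both 107 ≡ 3 and 131 ≡ 3 (mod 4), so reciprocity gives (107/131) = -(131/107). Reduce: 131 ≡ 24 (mod 107). Now have -(24/107).
Factor out 2: 24 = 2^3·3. Since 107 ≡ 3 (mod 8), (2/107) = -1, and (2/107)^3 = -1. Now have (3/107).
Both 3 ≡ 3 and 107 ≡ 3 (mod 4), so reciprocity gives (3/107) = -(107/3). Reduce: 107 ≡ 2 (mod 3). Now have -(2/3).
Factor out 2: 2 = 2. Since 3 ≡ 3 (mod 8), (2/3) = -1. Now have (1/3).
(1/3) = 1. Collecting the sign factors: 1.
Second factor (2147/1369):
Reduce the numerator: 2147 ≡ 778 (mod 1369), so (2147/1369) = (778/1369).
Factor out 2: 778 = 2·389. Since 1369 ≡ 1 (mod 8), (2/1369) = +1. Now have (389/1369).
389 ≡ 1 (mod 4), so quadratic reciprocity gives (389/1369) = (1369/389). Reduce: 1369 ≡ 202 (mod 389). Now have (202/389).
Factor out 2: 202 = 2·101. Since 389 ≡ 5 (mod 8), (2/389) = -1. Now have -(101/389).
101 ≡ 1 (mod 4), so quadratic reciprocity gives (101/389) = (389/101). Reduce: 389 ≡ 86 (mod 101). Now have -(86/101).
Factor out 2: 86 = 2·43. Since 101 ≡ 5 (mod 8), (2/101) = -1. Now have (43/101).
101 ≡ 1 (mod 4), so quadratic reciprocity gives (43/101) = (101/43). Reduce: 101 ≡ 15 (mod 43). Now have (15/43).
Both 15 ≡ 3 and 43 ≡ 3 (mod 4), so reciprocity gives (15/43) = -(43/15). Reduce: 43 ≡ 13 (mod 15). Now have -(13/15).
13 ≡ 1 (mod 4), so quadratic reciprocity gives (13/15) = (15/13). Reduce: 15 ≡ 2 (mod 13). Now have -(2/13).
Factor out 2: 2 = 2. Since 13 ≡ 5 (mod 8), (2/13) = -1. Now have (1/13).
(1/13) = 1. Collecting the sign factors: 1.
Product: (1)·(1) = 1.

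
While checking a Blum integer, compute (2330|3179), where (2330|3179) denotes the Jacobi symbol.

Factor out 2: 2330 = 2·1165. Since 3179 ≡ 3 (mod 8), (2|3179) = -1. Now have -(1165|3179).
1165 ≡ 1 (mod 4), so quadratic reciprocity gives (1165|3179) = (3179|1165). Reduce: 3179 ≡ 849 (mod 1165). Now have -(849|1165).
849 ≡ 1 (mod 4), so quadratic reciprocity gives (849|1165) = (1165|849). Reduce: 1165 ≡ 316 (mod 849). Now have -(316|849).
Factor out 2: 316 = 2^2·79. Since 849 ≡ 1 (mod 8), (2|849) = +1, and (2|849)^2 = +1. Now have -(79|849).
849 ≡ 1 (mod 4), so quadratic reciprocity gives (79|849) = (849|79). Reduce: 849 ≡ 59 (mod 79). Now have -(59|79).
Both 59 ≡ 3 and 79 ≡ 3 (mod 4), so reciprocity gives (59|79) = -(79|59). Reduce: 79 ≡ 20 (mod 59). Now have (20|59).
Factor out 2: 20 = 2^2·5. Since 59 ≡ 3 (mod 8), (2|59) = -1, and (2|59)^2 = +1. Now have (5|59).
5 ≡ 1 (mod 4), so quadratic reciprocity gives (5|59) = (59|5). Reduce: 59 ≡ 4 (mod 5). Now have (4|5).
Factor out 2: 4 = 2^2. Since 5 ≡ 5 (mod 8), (2|5) = -1, and (2|5)^2 = +1. Now have (1|5).
(1|5) = 1. Collecting the sign factors: 1.

1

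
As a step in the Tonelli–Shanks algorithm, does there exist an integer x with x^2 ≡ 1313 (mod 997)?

yes

Reduce the numerator: 1313 ≡ 316 (mod 997), so (1313/997) = (316/997).
Factor out 2: 316 = 2^2·79. Since 997 ≡ 5 (mod 8), (2/997) = -1, and (2/997)^2 = +1. Now have (79/997).
997 ≡ 1 (mod 4), so quadratic reciprocity gives (79/997) = (997/79). Reduce: 997 ≡ 49 (mod 79). Now have (49/79).
49 ≡ 1 (mod 4), so quadratic reciprocity gives (49/79) = (79/49). Reduce: 79 ≡ 30 (mod 49). Now have (30/49).
Factor out 2: 30 = 2·15. Since 49 ≡ 1 (mod 8), (2/49) = +1. Now have (15/49).
49 ≡ 1 (mod 4), so quadratic reciprocity gives (15/49) = (49/15). Reduce: 49 ≡ 4 (mod 15). Now have (4/15).
Factor out 2: 4 = 2^2. Since 15 ≡ 7 (mod 8), (2/15) = +1, and (2/15)^2 = +1. Now have (1/15).
(1/15) = 1. Collecting the sign factors: 1.
The Legendre symbol is 1, so x^2 ≡ 1313 (mod 997) has solution.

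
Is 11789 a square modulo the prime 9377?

yes

(11789|9377)
  = (2412|9377)    [11789 ≡ 2412 mod 9377]
  = (603|9377)    [9377 ≡ 1 mod 8 ⇒ (2|9377)^2 = +1]
  = (9377|603)    [QR: 9377 ≡ 1 mod 4, sign kept]
  = (332|603)    [9377 ≡ 332 mod 603]
  = (83|603)    [603 ≡ 3 mod 8 ⇒ (2|603)^2 = +1]
  = -(603|83)    [QR: both ≡ 3 mod 4, sign flips]
  = -(22|83)    [603 ≡ 22 mod 83]
  = (11|83)    [83 ≡ 3 mod 8 ⇒ (2|83) = -1]
  = -(83|11)    [QR: both ≡ 3 mod 4, sign flips]
  = -(6|11)    [83 ≡ 6 mod 11]
  = (3|11)    [11 ≡ 3 mod 8 ⇒ (2|11) = -1]
  = -(11|3)    [QR: both ≡ 3 mod 4, sign flips]
  = -(2|3)    [11 ≡ 2 mod 3]
  = (1|3)    [3 ≡ 3 mod 8 ⇒ (2|3) = -1]
  = 1    [(1|3) = 1]
(11789|9377) = 1, and 9377 is prime, so 11789 is a quadratic residue mod 9377.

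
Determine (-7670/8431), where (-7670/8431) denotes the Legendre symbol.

(-7670/8431)
  = -(7670/8431)    [8431 ≡ 3 mod 4 ⇒ (-1/8431) = -1]
  = -(3835/8431)    [8431 ≡ 7 mod 8 ⇒ (2/8431) = +1]
  = (8431/3835)    [QR: both ≡ 3 mod 4, sign flips]
  = (761/3835)    [8431 ≡ 761 mod 3835]
  = (3835/761)    [QR: 761 ≡ 1 mod 4, sign kept]
  = (30/761)    [3835 ≡ 30 mod 761]
  = (15/761)    [761 ≡ 1 mod 8 ⇒ (2/761) = +1]
  = (761/15)    [QR: 761 ≡ 1 mod 4, sign kept]
  = (11/15)    [761 ≡ 11 mod 15]
  = -(15/11)    [QR: both ≡ 3 mod 4, sign flips]
  = -(4/11)    [15 ≡ 4 mod 11]
  = -(1/11)    [11 ≡ 3 mod 8 ⇒ (2/11)^2 = +1]
  = -1    [(1/11) = 1]

-1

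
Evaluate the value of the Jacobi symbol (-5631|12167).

1

Reduce the numerator: -5631 ≡ 6536 (mod 12167), so (-5631|12167) = (6536|12167).
Factor out 2: 6536 = 2^3·817. Since 12167 ≡ 7 (mod 8), (2|12167) = +1, and (2|12167)^3 = +1. Now have (817|12167).
817 ≡ 1 (mod 4), so quadratic reciprocity gives (817|12167) = (12167|817). Reduce: 12167 ≡ 729 (mod 817). Now have (729|817).
729 ≡ 1 (mod 4), so quadratic reciprocity gives (729|817) = (817|729). Reduce: 817 ≡ 88 (mod 729). Now have (88|729).
Factor out 2: 88 = 2^3·11. Since 729 ≡ 1 (mod 8), (2|729) = +1, and (2|729)^3 = +1. Now have (11|729).
729 ≡ 1 (mod 4), so quadratic reciprocity gives (11|729) = (729|11). Reduce: 729 ≡ 3 (mod 11). Now have (3|11).
Both 3 ≡ 3 and 11 ≡ 3 (mod 4), so reciprocity gives (3|11) = -(11|3). Reduce: 11 ≡ 2 (mod 3). Now have -(2|3).
Factor out 2: 2 = 2. Since 3 ≡ 3 (mod 8), (2|3) = -1. Now have (1|3).
(1|3) = 1. Collecting the sign factors: 1.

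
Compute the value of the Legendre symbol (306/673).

(306/673)
  = (153/673)    [673 ≡ 1 mod 8 ⇒ (2/673) = +1]
  = (673/153)    [QR: 153 ≡ 1 mod 4, sign kept]
  = (61/153)    [673 ≡ 61 mod 153]
  = (153/61)    [QR: 61 ≡ 1 mod 4, sign kept]
  = (31/61)    [153 ≡ 31 mod 61]
  = (61/31)    [QR: 61 ≡ 1 mod 4, sign kept]
  = (30/31)    [61 ≡ 30 mod 31]
  = (15/31)    [31 ≡ 7 mod 8 ⇒ (2/31) = +1]
  = -(31/15)    [QR: both ≡ 3 mod 4, sign flips]
  = -(1/15)    [31 ≡ 1 mod 15]
  = -1    [(1/15) = 1]

-1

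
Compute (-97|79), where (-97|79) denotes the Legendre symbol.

(-97|79)
  = (61|79)    [-97 ≡ 61 mod 79]
  = (79|61)    [QR: 61 ≡ 1 mod 4, sign kept]
  = (18|61)    [79 ≡ 18 mod 61]
  = -(9|61)    [61 ≡ 5 mod 8 ⇒ (2|61) = -1]
  = -(61|9)    [QR: 9 ≡ 1 mod 4, sign kept]
  = -(7|9)    [61 ≡ 7 mod 9]
  = -(9|7)    [QR: 9 ≡ 1 mod 4, sign kept]
  = -(2|7)    [9 ≡ 2 mod 7]
  = -(1|7)    [7 ≡ 7 mod 8 ⇒ (2|7) = +1]
  = -1    [(1|7) = 1]

-1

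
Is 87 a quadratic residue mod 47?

no

Reduce the numerator: 87 ≡ 40 (mod 47), so (87|47) = (40|47).
Factor out 2: 40 = 2^3·5. Since 47 ≡ 7 (mod 8), (2|47) = +1, and (2|47)^3 = +1. Now have (5|47).
5 ≡ 1 (mod 4), so quadratic reciprocity gives (5|47) = (47|5). Reduce: 47 ≡ 2 (mod 5). Now have (2|5).
Factor out 2: 2 = 2. Since 5 ≡ 5 (mod 8), (2|5) = -1. Now have -(1|5).
(1|5) = 1. Collecting the sign factors: -1.
The Legendre symbol is -1, so x^2 ≡ 87 (mod 47) has no solution.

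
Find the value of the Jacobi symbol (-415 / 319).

1

Pull out -1: (-415 / 319) = (-1 / 319)·(415 / 319). Since 319 ≡ 3 (mod 4), (-1 / 319) = -1. Now have -(415 / 319).
Reduce the numerator: 415 ≡ 96 (mod 319), so (415 / 319) = (96 / 319).
Factor out 2: 96 = 2^5·3. Since 319 ≡ 7 (mod 8), (2 / 319) = +1, and (2 / 319)^5 = +1. Now have -(3 / 319).
Both 3 ≡ 3 and 319 ≡ 3 (mod 4), so reciprocity gives (3 / 319) = -(319 / 3). Reduce: 319 ≡ 1 (mod 3). Now have (1 / 3).
(1 / 3) = 1. Collecting the sign factors: 1.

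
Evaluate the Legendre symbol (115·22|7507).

1

By multiplicativity, (115·22|7507) = (115|7507)·(22|7507).
First factor (115|7507):
(115|7507)
  = -(7507|115)    [QR: both ≡ 3 mod 4, sign flips]
  = -(32|115)    [7507 ≡ 32 mod 115]
  = (1|115)    [115 ≡ 3 mod 8 ⇒ (2|115)^5 = -1]
  = 1    [(1|115) = 1]
Second factor (22|7507):
(22|7507)
  = -(11|7507)    [7507 ≡ 3 mod 8 ⇒ (2|7507) = -1]
  = (7507|11)    [QR: both ≡ 3 mod 4, sign flips]
  = (5|11)    [7507 ≡ 5 mod 11]
  = (11|5)    [QR: 5 ≡ 1 mod 4, sign kept]
  = (1|5)    [11 ≡ 1 mod 5]
  = 1    [(1|5) = 1]
Product: (1)·(1) = 1.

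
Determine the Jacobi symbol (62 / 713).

Factor out 2: 62 = 2·31. Since 713 ≡ 1 (mod 8), (2 / 713) = +1. Now have (31 / 713).
713 ≡ 1 (mod 4), so quadratic reciprocity gives (31 / 713) = (713 / 31). Reduce: 713 ≡ 0 (mod 31). Now have (0 / 31).
The numerator is now 0 with denominator 31 > 1: the symbol is 0.

0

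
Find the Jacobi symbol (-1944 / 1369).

1

Reduce the numerator: -1944 ≡ 794 (mod 1369), so (-1944 / 1369) = (794 / 1369).
Factor out 2: 794 = 2·397. Since 1369 ≡ 1 (mod 8), (2 / 1369) = +1. Now have (397 / 1369).
397 ≡ 1 (mod 4), so quadratic reciprocity gives (397 / 1369) = (1369 / 397). Reduce: 1369 ≡ 178 (mod 397). Now have (178 / 397).
Factor out 2: 178 = 2·89. Since 397 ≡ 5 (mod 8), (2 / 397) = -1. Now have -(89 / 397).
89 ≡ 1 (mod 4), so quadratic reciprocity gives (89 / 397) = (397 / 89). Reduce: 397 ≡ 41 (mod 89). Now have -(41 / 89).
41 ≡ 1 (mod 4), so quadratic reciprocity gives (41 / 89) = (89 / 41). Reduce: 89 ≡ 7 (mod 41). Now have -(7 / 41).
41 ≡ 1 (mod 4), so quadratic reciprocity gives (7 / 41) = (41 / 7). Reduce: 41 ≡ 6 (mod 7). Now have -(6 / 7).
Factor out 2: 6 = 2·3. Since 7 ≡ 7 (mod 8), (2 / 7) = +1. Now have -(3 / 7).
Both 3 ≡ 3 and 7 ≡ 3 (mod 4), so reciprocity gives (3 / 7) = -(7 / 3). Reduce: 7 ≡ 1 (mod 3). Now have (1 / 3).
(1 / 3) = 1. Collecting the sign factors: 1.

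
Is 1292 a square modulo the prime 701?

Reduce the numerator: 1292 ≡ 591 (mod 701), so (1292/701) = (591/701).
701 ≡ 1 (mod 4), so quadratic reciprocity gives (591/701) = (701/591). Reduce: 701 ≡ 110 (mod 591). Now have (110/591).
Factor out 2: 110 = 2·55. Since 591 ≡ 7 (mod 8), (2/591) = +1. Now have (55/591).
Both 55 ≡ 3 and 591 ≡ 3 (mod 4), so reciprocity gives (55/591) = -(591/55). Reduce: 591 ≡ 41 (mod 55). Now have -(41/55).
41 ≡ 1 (mod 4), so quadratic reciprocity gives (41/55) = (55/41). Reduce: 55 ≡ 14 (mod 41). Now have -(14/41).
Factor out 2: 14 = 2·7. Since 41 ≡ 1 (mod 8), (2/41) = +1. Now have -(7/41).
41 ≡ 1 (mod 4), so quadratic reciprocity gives (7/41) = (41/7). Reduce: 41 ≡ 6 (mod 7). Now have -(6/7).
Factor out 2: 6 = 2·3. Since 7 ≡ 7 (mod 8), (2/7) = +1. Now have -(3/7).
Both 3 ≡ 3 and 7 ≡ 3 (mod 4), so reciprocity gives (3/7) = -(7/3). Reduce: 7 ≡ 1 (mod 3). Now have (1/3).
(1/3) = 1. Collecting the sign factors: 1.
The Legendre symbol is 1, so x^2 ≡ 1292 (mod 701) has solution.

yes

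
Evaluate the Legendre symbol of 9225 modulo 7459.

Reduce the numerator: 9225 ≡ 1766 (mod 7459), so (9225/7459) = (1766/7459).
Factor out 2: 1766 = 2·883. Since 7459 ≡ 3 (mod 8), (2/7459) = -1. Now have -(883/7459).
Both 883 ≡ 3 and 7459 ≡ 3 (mod 4), so reciprocity gives (883/7459) = -(7459/883). Reduce: 7459 ≡ 395 (mod 883). Now have (395/883).
Both 395 ≡ 3 and 883 ≡ 3 (mod 4), so reciprocity gives (395/883) = -(883/395). Reduce: 883 ≡ 93 (mod 395). Now have -(93/395).
93 ≡ 1 (mod 4), so quadratic reciprocity gives (93/395) = (395/93). Reduce: 395 ≡ 23 (mod 93). Now have -(23/93).
93 ≡ 1 (mod 4), so quadratic reciprocity gives (23/93) = (93/23). Reduce: 93 ≡ 1 (mod 23). Now have -(1/23).
(1/23) = 1. Collecting the sign factors: -1.

-1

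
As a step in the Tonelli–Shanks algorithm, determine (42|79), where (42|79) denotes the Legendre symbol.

(42|79)
  = (21|79)    [79 ≡ 7 mod 8 ⇒ (2|79) = +1]
  = (79|21)    [QR: 21 ≡ 1 mod 4, sign kept]
  = (16|21)    [79 ≡ 16 mod 21]
  = (1|21)    [21 ≡ 5 mod 8 ⇒ (2|21)^4 = +1]
  = 1    [(1|21) = 1]

1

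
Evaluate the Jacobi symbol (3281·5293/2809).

1

By multiplicativity, (3281·5293/2809) = (3281/2809)·(5293/2809).
First factor (3281/2809):
(3281/2809)
  = (472/2809)    [3281 ≡ 472 mod 2809]
  = (59/2809)    [2809 ≡ 1 mod 8 ⇒ (2/2809)^3 = +1]
  = (2809/59)    [QR: 2809 ≡ 1 mod 4, sign kept]
  = (36/59)    [2809 ≡ 36 mod 59]
  = (9/59)    [59 ≡ 3 mod 8 ⇒ (2/59)^2 = +1]
  = (59/9)    [QR: 9 ≡ 1 mod 4, sign kept]
  = (5/9)    [59 ≡ 5 mod 9]
  = (9/5)    [QR: 5 ≡ 1 mod 4, sign kept]
  = (4/5)    [9 ≡ 4 mod 5]
  = (1/5)    [5 ≡ 5 mod 8 ⇒ (2/5)^2 = +1]
  = 1    [(1/5) = 1]
Second factor (5293/2809):
(5293/2809)
  = (2484/2809)    [5293 ≡ 2484 mod 2809]
  = (621/2809)    [2809 ≡ 1 mod 8 ⇒ (2/2809)^2 = +1]
  = (2809/621)    [QR: 621 ≡ 1 mod 4, sign kept]
  = (325/621)    [2809 ≡ 325 mod 621]
  = (621/325)    [QR: 325 ≡ 1 mod 4, sign kept]
  = (296/325)    [621 ≡ 296 mod 325]
  = -(37/325)    [325 ≡ 5 mod 8 ⇒ (2/325)^3 = -1]
  = -(325/37)    [QR: 37 ≡ 1 mod 4, sign kept]
  = -(29/37)    [325 ≡ 29 mod 37]
  = -(37/29)    [QR: 29 ≡ 1 mod 4, sign kept]
  = -(8/29)    [37 ≡ 8 mod 29]
  = (1/29)    [29 ≡ 5 mod 8 ⇒ (2/29)^3 = -1]
  = 1    [(1/29) = 1]
Product: (1)·(1) = 1.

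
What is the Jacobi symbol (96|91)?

1

Reduce the numerator: 96 ≡ 5 (mod 91), so (96|91) = (5|91).
5 ≡ 1 (mod 4), so quadratic reciprocity gives (5|91) = (91|5). Reduce: 91 ≡ 1 (mod 5). Now have (1|5).
(1|5) = 1. Collecting the sign factors: 1.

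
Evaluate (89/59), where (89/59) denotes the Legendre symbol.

-1

(89/59)
  = (30/59)    [89 ≡ 30 mod 59]
  = -(15/59)    [59 ≡ 3 mod 8 ⇒ (2/59) = -1]
  = (59/15)    [QR: both ≡ 3 mod 4, sign flips]
  = (14/15)    [59 ≡ 14 mod 15]
  = (7/15)    [15 ≡ 7 mod 8 ⇒ (2/15) = +1]
  = -(15/7)    [QR: both ≡ 3 mod 4, sign flips]
  = -(1/7)    [15 ≡ 1 mod 7]
  = -1    [(1/7) = 1]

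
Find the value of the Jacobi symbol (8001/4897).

1

Reduce the numerator: 8001 ≡ 3104 (mod 4897), so (8001/4897) = (3104/4897).
Factor out 2: 3104 = 2^5·97. Since 4897 ≡ 1 (mod 8), (2/4897) = +1, and (2/4897)^5 = +1. Now have (97/4897).
97 ≡ 1 (mod 4), so quadratic reciprocity gives (97/4897) = (4897/97). Reduce: 4897 ≡ 47 (mod 97). Now have (47/97).
97 ≡ 1 (mod 4), so quadratic reciprocity gives (47/97) = (97/47). Reduce: 97 ≡ 3 (mod 47). Now have (3/47).
Both 3 ≡ 3 and 47 ≡ 3 (mod 4), so reciprocity gives (3/47) = -(47/3). Reduce: 47 ≡ 2 (mod 3). Now have -(2/3).
Factor out 2: 2 = 2. Since 3 ≡ 3 (mod 8), (2/3) = -1. Now have (1/3).
(1/3) = 1. Collecting the sign factors: 1.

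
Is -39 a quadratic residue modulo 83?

yes

Reduce the numerator: -39 ≡ 44 (mod 83), so (-39/83) = (44/83).
Factor out 2: 44 = 2^2·11. Since 83 ≡ 3 (mod 8), (2/83) = -1, and (2/83)^2 = +1. Now have (11/83).
Both 11 ≡ 3 and 83 ≡ 3 (mod 4), so reciprocity gives (11/83) = -(83/11). Reduce: 83 ≡ 6 (mod 11). Now have -(6/11).
Factor out 2: 6 = 2·3. Since 11 ≡ 3 (mod 8), (2/11) = -1. Now have (3/11).
Both 3 ≡ 3 and 11 ≡ 3 (mod 4), so reciprocity gives (3/11) = -(11/3). Reduce: 11 ≡ 2 (mod 3). Now have -(2/3).
Factor out 2: 2 = 2. Since 3 ≡ 3 (mod 8), (2/3) = -1. Now have (1/3).
(1/3) = 1. Collecting the sign factors: 1.
(-39/83) = 1, and 83 is prime, so -39 is a quadratic residue mod 83.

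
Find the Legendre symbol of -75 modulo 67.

1

(-75 / 67)
  = (59 / 67)    [-75 ≡ 59 mod 67]
  = -(67 / 59)    [QR: both ≡ 3 mod 4, sign flips]
  = -(8 / 59)    [67 ≡ 8 mod 59]
  = (1 / 59)    [59 ≡ 3 mod 8 ⇒ (2 / 59)^3 = -1]
  = 1    [(1 / 59) = 1]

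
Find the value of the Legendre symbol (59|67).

1

Both 59 ≡ 3 and 67 ≡ 3 (mod 4), so reciprocity gives (59|67) = -(67|59). Reduce: 67 ≡ 8 (mod 59). Now have -(8|59).
Factor out 2: 8 = 2^3. Since 59 ≡ 3 (mod 8), (2|59) = -1, and (2|59)^3 = -1. Now have (1|59).
(1|59) = 1. Collecting the sign factors: 1.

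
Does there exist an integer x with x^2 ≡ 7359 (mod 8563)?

(7359/8563)
  = -(8563/7359)    [QR: both ≡ 3 mod 4, sign flips]
  = -(1204/7359)    [8563 ≡ 1204 mod 7359]
  = -(301/7359)    [7359 ≡ 7 mod 8 ⇒ (2/7359)^2 = +1]
  = -(7359/301)    [QR: 301 ≡ 1 mod 4, sign kept]
  = -(135/301)    [7359 ≡ 135 mod 301]
  = -(301/135)    [QR: 301 ≡ 1 mod 4, sign kept]
  = -(31/135)    [301 ≡ 31 mod 135]
  = (135/31)    [QR: both ≡ 3 mod 4, sign flips]
  = (11/31)    [135 ≡ 11 mod 31]
  = -(31/11)    [QR: both ≡ 3 mod 4, sign flips]
  = -(9/11)    [31 ≡ 9 mod 11]
  = -(11/9)    [QR: 9 ≡ 1 mod 4, sign kept]
  = -(2/9)    [11 ≡ 2 mod 9]
  = -(1/9)    [9 ≡ 1 mod 8 ⇒ (2/9) = +1]
  = -1    [(1/9) = 1]
The Legendre symbol is -1, so x^2 ≡ 7359 (mod 8563) has no solution.

no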